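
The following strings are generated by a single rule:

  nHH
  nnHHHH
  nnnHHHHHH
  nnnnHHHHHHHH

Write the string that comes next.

Reading off run lengths: n runs 1, 2, 3, 4; H runs 2, 4, 6, 8 — each is linear in n (n = 1, 2, …).
Setting n = 5 gives 5, 10 characters in each block.

nnnnnHHHHHHHHHH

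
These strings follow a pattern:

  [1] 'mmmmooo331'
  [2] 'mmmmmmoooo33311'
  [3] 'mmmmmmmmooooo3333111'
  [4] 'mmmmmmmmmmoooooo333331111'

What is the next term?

mmmmmmmmmmmmooooooo33333311111

The n-th term is 2n m's then n+1 o's then n 3's then n-1 1's, where the shown terms are n = 2, 3, 4, 5.
At n = 6 the blocks have lengths 12, 7, 6, 5.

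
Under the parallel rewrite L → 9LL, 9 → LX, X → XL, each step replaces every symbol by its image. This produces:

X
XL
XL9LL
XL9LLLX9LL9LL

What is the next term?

Applying the rule to each of the 13 symbols of XL9LLLX9LL9LL gives the pieces XL 9LL LX 9LL 9LL 9LL XL LX 9LL 9LL LX 9LL 9LL, which concatenate to the answer.

XL9LLLX9LL9LL9LLXLLX9LL9LLLX9LL9LL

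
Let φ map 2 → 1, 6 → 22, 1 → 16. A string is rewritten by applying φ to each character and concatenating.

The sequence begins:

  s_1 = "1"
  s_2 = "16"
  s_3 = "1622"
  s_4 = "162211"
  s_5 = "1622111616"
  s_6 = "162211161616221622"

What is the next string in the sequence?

φ(162211161616221622) expands symbol-by-symbol to 16 22 1 1 16 16 16 22 16 22 16 22 1 1 16 22 1 1; joining the 18 pieces gives the next term.

162211161616221622162211162211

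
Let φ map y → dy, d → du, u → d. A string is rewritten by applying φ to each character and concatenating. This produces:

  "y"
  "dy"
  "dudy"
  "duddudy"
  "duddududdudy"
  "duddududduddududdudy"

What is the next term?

Applying the rule to each of the 20 symbols of duddududduddududdudy gives the pieces du d du du d du d du du d du du d du d du du d du dy, which concatenate to the answer.

duddududduddududdududduddududdudy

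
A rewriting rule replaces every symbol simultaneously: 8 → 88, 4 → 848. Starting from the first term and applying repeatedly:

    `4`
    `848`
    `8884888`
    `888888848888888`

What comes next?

8888888888888884888888888888888

Applying the rule to each of the 15 symbols of 888888848888888 gives the pieces 88 88 88 88 88 88 88 848 88 88 88 88 88 88 88, which concatenate to the answer.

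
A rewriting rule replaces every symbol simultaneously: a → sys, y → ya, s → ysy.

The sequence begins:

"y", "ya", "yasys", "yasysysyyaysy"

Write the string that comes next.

Rewriting the 13 symbols of yasysysyyaysy one by one yields ya sys ysy ya ysy ya ysy ya ya sys ya ysy ya; concatenated:

yasysysyyaysyyaysyyayasysyaysyya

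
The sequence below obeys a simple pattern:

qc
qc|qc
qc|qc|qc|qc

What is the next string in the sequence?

Every step duplicates the string with '|' between the halves.
Doubling qc|qc|qc|qc with '|' between the halves:

qc|qc|qc|qc|qc|qc|qc|qc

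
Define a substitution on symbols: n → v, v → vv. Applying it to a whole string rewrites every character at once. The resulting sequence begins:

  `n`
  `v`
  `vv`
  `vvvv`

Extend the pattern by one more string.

Rewriting each symbol of vvvv: v→vv, v→vv, v→vv, v→vv, which concatenates to vv vv vv vv.

vvvvvvvv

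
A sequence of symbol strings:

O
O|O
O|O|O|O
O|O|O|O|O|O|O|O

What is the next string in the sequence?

Every step duplicates the string with '|' between the halves.
Doubling O|O|O|O|O|O|O|O with '|' between the halves:

O|O|O|O|O|O|O|O|O|O|O|O|O|O|O|O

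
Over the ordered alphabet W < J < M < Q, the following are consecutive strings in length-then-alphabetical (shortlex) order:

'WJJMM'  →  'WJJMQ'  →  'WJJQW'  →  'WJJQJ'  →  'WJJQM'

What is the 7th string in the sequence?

WJMWW

Stepping forward 2 times from WJJQM: WJJQM → WJJQQ, then the target.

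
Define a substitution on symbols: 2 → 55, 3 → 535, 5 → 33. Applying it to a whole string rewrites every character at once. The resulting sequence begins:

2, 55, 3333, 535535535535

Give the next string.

Apply φ to 535535535535 symbol by symbol: 5→33, 3→535, 5→33, 5→33, 3→535, 5→33, 5→33, 3→535, 5→33, 5→33, 3→535, 5→33; joined: 33 535 33 33 535 33 33 535 33 33 535 33.

3353533335353333535333353533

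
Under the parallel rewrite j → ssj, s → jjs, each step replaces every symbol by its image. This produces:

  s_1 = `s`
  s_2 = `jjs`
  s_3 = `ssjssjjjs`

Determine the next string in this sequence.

Rewriting each symbol of ssjssjjjs: s→jjs, s→jjs, j→ssj, s→jjs, s→jjs, j→ssj, j→ssj, j→ssj, s→jjs, which concatenates to jjs jjs ssj jjs jjs ssj ssj ssj jjs.

jjsjjsssjjjsjjsssjssjssjjjs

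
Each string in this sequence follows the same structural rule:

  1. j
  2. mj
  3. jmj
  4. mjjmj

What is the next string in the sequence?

From term 3 onward, concatenate the second-to-last term with the last: j·mj = jmj, mj·jmj = mjjmj, …
Continuing: jmj · mjjmj gives term 5.

jmjmjjmj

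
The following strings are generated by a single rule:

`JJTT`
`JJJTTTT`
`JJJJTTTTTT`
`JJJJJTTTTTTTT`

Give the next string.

Reading off run lengths: J runs 2, 3, 4, 5; T runs 2, 4, 6, 8 — each is linear in n (n = 1, 2, …).
For the next term, n = 5, so the run lengths are 6, 10.

JJJJJJTTTTTTTTTT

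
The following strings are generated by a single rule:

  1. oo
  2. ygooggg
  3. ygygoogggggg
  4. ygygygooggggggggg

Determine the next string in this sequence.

Every step adds yg to the front and ggg to the end of the previous string.
Applying this once more to ygygygooggggggggg:

ygygygygoogggggggggggg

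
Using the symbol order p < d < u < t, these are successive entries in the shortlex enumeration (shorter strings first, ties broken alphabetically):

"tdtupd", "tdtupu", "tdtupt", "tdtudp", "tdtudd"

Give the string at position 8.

tdtuup

Advancing 3 positions from tdtudd through tdtudd → tdtudu → tdtudt reaches term 8.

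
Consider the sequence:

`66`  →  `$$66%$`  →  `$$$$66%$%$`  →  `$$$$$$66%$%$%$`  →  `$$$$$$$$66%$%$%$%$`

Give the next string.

Each term wraps the previous one in $$ on the left and %$ on the right.
So the next term is $$·$$$$$$$$66%$%$%$%$·%$.

$$$$$$$$$$66%$%$%$%$%$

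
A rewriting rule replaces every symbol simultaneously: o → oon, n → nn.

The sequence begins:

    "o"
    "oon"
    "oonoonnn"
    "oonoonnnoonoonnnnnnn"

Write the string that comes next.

Rewriting the 20 symbols of oonoonnnoonoonnnnnnn one by one yields oon oon nn oon oon nn nn nn oon oon nn oon oon nn nn nn nn nn nn nn; concatenated:

oonoonnnoonoonnnnnnnoonoonnnoonoonnnnnnnnnnnnnnn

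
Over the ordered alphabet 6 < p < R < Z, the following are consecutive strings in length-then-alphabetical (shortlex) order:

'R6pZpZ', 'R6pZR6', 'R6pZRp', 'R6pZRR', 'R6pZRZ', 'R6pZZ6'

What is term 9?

R6pZZZ

Continuing the enumeration 3 steps past R6pZZ6: R6pZZ6 → R6pZZp → R6pZZR → (answer).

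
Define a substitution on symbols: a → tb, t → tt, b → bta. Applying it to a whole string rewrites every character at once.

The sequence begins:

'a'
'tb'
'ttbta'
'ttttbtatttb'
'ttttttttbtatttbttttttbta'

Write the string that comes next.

φ(ttttttttbtatttbttttttbta) expands symbol-by-symbol to tt tt tt tt tt tt tt tt bta tt tb tt tt tt bta tt tt tt tt tt tt bta tt tb; joining the 24 pieces gives the next term.

ttttttttttttttttbtatttbttttttbtattttttttttttbtatttb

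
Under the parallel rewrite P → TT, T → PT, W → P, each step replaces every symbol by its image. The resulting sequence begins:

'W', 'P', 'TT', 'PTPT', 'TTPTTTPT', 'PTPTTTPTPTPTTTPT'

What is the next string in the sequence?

Rewriting the 16 symbols of PTPTTTPTPTPTTTPT one by one yields TT PT TT PT PT PT TT PT TT PT TT PT PT PT TT PT; concatenated:

TTPTTTPTPTPTTTPTTTPTTTPTPTPTTTPT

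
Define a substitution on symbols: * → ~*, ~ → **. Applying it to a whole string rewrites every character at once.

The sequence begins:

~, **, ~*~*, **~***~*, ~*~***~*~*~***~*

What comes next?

**~***~*~*~***~***~***~*~*~***~*

Applying the rule to each of the 16 symbols of ~*~***~*~*~***~* gives the pieces ** ~* ** ~* ~* ~* ** ~* ** ~* ** ~* ~* ~* ** ~*, which concatenate to the answer.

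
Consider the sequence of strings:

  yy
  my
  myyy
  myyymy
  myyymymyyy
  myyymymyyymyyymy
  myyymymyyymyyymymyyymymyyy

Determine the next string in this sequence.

myyymymyyymyyymymyyymymyyymyyymymyyymyyymy

From term 3 onward, concatenate the last term with the second-to-last: my·yy = myyy, myyy·my = myyymy, …
The next term joins myyymymyyymyyymymyyymymyyy and myyymymyyymyyymy.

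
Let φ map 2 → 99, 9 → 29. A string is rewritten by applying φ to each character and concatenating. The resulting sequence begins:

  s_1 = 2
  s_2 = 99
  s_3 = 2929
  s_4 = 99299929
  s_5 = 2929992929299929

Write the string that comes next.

Rewriting the 16 symbols of 2929992929299929 one by one yields 99 29 99 29 29 29 99 29 99 29 99 29 29 29 99 29; concatenated:

99299929292999299929992929299929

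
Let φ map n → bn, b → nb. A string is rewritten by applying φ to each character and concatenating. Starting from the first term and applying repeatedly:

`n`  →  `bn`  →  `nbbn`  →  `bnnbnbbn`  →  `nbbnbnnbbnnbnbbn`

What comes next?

Rewriting the 16 symbols of nbbnbnnbbnnbnbbn one by one yields bn nb nb bn nb bn bn nb nb bn bn nb bn nb nb bn; concatenated:

bnnbnbbnnbbnbnnbnbbnbnnbbnnbnbbn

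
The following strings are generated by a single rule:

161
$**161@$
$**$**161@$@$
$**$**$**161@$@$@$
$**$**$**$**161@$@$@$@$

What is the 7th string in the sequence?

Each term wraps the previous one in $** on the left and @$ on the right.
From $**$**$**$**161@$@$@$@$, 2 further steps: $**$**$**$**161@$@$@$@$ → $**$**$**$**$**161@$@$@$@$@$ → (answer).

$**$**$**$**$**$**161@$@$@$@$@$@$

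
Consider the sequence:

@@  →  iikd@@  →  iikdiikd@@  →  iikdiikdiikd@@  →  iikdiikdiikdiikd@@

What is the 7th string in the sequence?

Each term is the previous one with iikd prepended.
From iikdiikdiikdiikd@@, 2 further steps: iikdiikdiikdiikd@@ → iikdiikdiikdiikdiikd@@ → (answer).

iikdiikdiikdiikdiikdiikd@@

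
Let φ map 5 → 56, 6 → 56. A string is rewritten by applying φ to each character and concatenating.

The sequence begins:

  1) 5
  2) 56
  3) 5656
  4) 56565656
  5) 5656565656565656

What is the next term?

Applying the rule to each of the 16 symbols of 5656565656565656 gives the pieces 56 56 56 56 56 56 56 56 56 56 56 56 56 56 56 56, which concatenate to the answer.

56565656565656565656565656565656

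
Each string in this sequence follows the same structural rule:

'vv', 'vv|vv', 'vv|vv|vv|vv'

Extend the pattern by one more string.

vv|vv|vv|vv|vv|vv|vv|vv

Each string is two copies of the previous one joined by '|'.
One more doubling of vv|vv|vv|vv gives the answer.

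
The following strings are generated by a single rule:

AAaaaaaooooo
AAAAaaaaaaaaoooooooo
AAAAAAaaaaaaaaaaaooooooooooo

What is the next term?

Reading off run lengths: A runs 2, 4, 6; a runs 5, 8, 11; o runs 5, 8, 11 — each is linear in n (n = 1, 2, …).
For the next term, n = 4, so the run lengths are 8, 14, 14.

AAAAAAAAaaaaaaaaaaaaaaoooooooooooooo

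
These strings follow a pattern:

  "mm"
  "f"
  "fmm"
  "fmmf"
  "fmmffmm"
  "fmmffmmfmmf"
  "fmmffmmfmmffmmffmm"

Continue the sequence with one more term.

fmmffmmfmmffmmffmmfmmffmmfmmf

This is a Fibonacci-style word recurrence s(k) = s(k−1)·s(k−2): e.g. f·mm = fmm.
So term 8 is fmmffmmfmmffmmffmm·fmmffmmfmmf.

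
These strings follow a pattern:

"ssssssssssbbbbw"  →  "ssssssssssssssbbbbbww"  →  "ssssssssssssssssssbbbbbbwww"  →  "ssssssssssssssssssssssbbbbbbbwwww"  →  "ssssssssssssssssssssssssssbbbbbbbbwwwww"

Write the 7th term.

ssssssssssssssssssssssssssssssssssbbbbbbbbbbwwwwwww

Each string has the form s^{4n-2} b^{n+1} w^{n-2}, where the shown terms are n = 3, 4, 5, 6, 7.
For term 7, n = 9, so the run lengths are 34, 10, 7.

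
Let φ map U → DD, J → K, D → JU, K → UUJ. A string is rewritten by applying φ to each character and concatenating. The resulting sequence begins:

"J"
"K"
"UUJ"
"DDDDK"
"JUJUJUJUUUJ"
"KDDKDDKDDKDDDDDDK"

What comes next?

φ(KDDKDDKDDKDDDDDDK) expands symbol-by-symbol to UUJ JU JU UUJ JU JU UUJ JU JU UUJ JU JU JU JU JU JU UUJ; joining the 17 pieces gives the next term.

UUJJUJUUUJJUJUUUJJUJUUUJJUJUJUJUJUJUUUJ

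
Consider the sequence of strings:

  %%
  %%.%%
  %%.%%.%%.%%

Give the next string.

Each string is two copies of the previous one joined by '.'.
Doubling %%.%%.%%.%% with '.' between the halves:

%%.%%.%%.%%.%%.%%.%%.%%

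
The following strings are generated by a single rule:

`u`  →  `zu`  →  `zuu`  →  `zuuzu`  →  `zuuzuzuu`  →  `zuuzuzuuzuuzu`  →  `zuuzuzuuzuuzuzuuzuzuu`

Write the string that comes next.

Each term (from the third on) is the previous term followed by the one before it: term 3 = zu·u = zuu.
So term 8 is zuuzuzuuzuuzuzuuzuzuu·zuuzuzuuzuuzu.

zuuzuzuuzuuzuzuuzuzuuzuuzuzuuzuuzu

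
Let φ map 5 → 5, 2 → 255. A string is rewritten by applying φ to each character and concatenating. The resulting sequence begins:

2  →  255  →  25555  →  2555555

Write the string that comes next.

255555555

Apply φ to 2555555 symbol by symbol: 2→255, 5→5, 5→5, 5→5, 5→5, 5→5, 5→5; joined: 255 5 5 5 5 5 5.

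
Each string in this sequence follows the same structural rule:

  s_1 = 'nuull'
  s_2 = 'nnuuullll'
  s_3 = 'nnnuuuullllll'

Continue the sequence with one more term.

The n-th term is n n's then n+1 u's then 2n l's (n = 1, 2, …).
At n = 4 the blocks have lengths 4, 5, 8.

nnnnuuuuullllllll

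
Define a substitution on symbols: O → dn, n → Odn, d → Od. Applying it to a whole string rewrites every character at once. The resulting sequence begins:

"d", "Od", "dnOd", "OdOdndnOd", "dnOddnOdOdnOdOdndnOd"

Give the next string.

OdOdndnOdOdOdndnOddnOdOdndnOddnOdOdnOdOdndnOd

Applying the rule to each of the 20 symbols of dnOddnOdOdnOdOdndnOd gives the pieces Od Odn dn Od Od Odn dn Od dn Od Odn dn Od dn Od Odn Od Odn dn Od, which concatenate to the answer.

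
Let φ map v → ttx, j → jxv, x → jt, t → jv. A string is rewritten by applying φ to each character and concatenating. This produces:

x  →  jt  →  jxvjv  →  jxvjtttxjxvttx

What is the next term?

φ(jxvjtttxjxvttx) expands symbol-by-symbol to jxv jt ttx jxv jv jv jv jt jxv jt ttx jv jv jt; joining the 14 pieces gives the next term.

jxvjtttxjxvjvjvjvjtjxvjtttxjvjvjt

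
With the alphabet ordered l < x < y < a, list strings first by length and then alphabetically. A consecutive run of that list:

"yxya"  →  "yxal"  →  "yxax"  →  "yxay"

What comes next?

yxaa

Treat yxay as a base-4 numeral over the given alphabet and add one, carrying through any trailing a's.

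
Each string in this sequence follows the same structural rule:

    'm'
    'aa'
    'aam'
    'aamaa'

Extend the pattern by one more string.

This is a Fibonacci-style word recurrence s(k) = s(k−1)·s(k−2): e.g. aa·m = aam.
So term 5 is aamaa·aam.

aamaaaam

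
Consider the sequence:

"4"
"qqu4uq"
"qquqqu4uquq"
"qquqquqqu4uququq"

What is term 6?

Each term wraps the previous one in qqu on the left and uq on the right.
From qquqquqqu4uququq, 2 further steps: qquqquqqu4uququq → qquqquqquqqu4uquququq → (answer).

qquqquqquqquqqu4uququququq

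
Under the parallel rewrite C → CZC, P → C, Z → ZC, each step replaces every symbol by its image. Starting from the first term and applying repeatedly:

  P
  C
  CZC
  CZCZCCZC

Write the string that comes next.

Apply φ to CZCZCCZC symbol by symbol: C→CZC, Z→ZC, C→CZC, Z→ZC, C→CZC, C→CZC, Z→ZC, C→CZC; joined: CZC ZC CZC ZC CZC CZC ZC CZC.

CZCZCCZCZCCZCCZCZCCZC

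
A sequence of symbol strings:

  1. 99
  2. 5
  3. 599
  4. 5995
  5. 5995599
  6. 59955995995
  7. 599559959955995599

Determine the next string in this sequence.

59955995995599559959955995995

Each term (from the third on) is the previous term followed by the one before it: term 3 = 5·99 = 599.
So term 8 is 599559959955995599·59955995995.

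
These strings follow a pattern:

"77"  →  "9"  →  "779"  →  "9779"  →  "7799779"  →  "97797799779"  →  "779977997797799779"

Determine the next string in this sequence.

Each term (from the third on) is the two preceding terms concatenated in order: term 3 = 77·9 = 779.
Continuing: 97797799779 · 779977997797799779 gives term 8.

97797799779779977997797799779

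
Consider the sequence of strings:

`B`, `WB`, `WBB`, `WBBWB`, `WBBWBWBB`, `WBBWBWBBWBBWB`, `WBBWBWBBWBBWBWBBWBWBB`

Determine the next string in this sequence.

WBBWBWBBWBBWBWBBWBWBBWBBWBWBBWBBWB

Each term (from the third on) is the previous term followed by the one before it: term 3 = WB·B = WBB.
Continuing: WBBWBWBBWBBWBWBBWBWBB · WBBWBWBBWBBWB gives term 8.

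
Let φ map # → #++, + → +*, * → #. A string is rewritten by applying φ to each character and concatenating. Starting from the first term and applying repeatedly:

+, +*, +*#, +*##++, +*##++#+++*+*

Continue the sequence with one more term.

Applying the rule to each of the 13 symbols of +*##++#+++*+* gives the pieces +* # #++ #++ +* +* #++ +* +* +* # +* #, which concatenate to the answer.

+*##++#+++*+*#+++*+*+*#+*#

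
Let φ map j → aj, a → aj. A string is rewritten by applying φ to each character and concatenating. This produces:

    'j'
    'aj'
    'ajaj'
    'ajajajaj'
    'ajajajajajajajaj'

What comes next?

Rewriting the 16 symbols of ajajajajajajajaj one by one yields aj aj aj aj aj aj aj aj aj aj aj aj aj aj aj aj; concatenated:

ajajajajajajajajajajajajajajajaj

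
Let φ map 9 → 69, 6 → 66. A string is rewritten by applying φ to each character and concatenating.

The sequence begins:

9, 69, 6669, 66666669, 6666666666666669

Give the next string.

66666666666666666666666666666669

Replace each of the 16 characters of 6666666666666669 in place — 66 66 66 66 66 66 66 66 66 66 66 66 66 66 66 69 — and concatenate.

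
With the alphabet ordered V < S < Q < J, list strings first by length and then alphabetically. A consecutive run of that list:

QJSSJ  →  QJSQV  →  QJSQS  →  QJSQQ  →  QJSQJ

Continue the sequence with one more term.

The successor of QJSQJ increments the rightmost position that isn't already J and resets every position after it to V.

QJSJV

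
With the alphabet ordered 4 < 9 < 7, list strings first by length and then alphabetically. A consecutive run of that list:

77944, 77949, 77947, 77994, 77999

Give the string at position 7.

77974

Stepping forward 2 times from 77999: 77999 → 77997, then the target.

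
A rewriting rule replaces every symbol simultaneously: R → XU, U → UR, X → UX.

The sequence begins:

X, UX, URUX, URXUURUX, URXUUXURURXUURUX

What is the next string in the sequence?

URXUUXURURUXURXUURXUUXURURXUURUX

φ(URXUUXURURXUURUX) expands symbol-by-symbol to UR XU UX UR UR UX UR XU UR XU UX UR UR XU UR UX; joining the 16 pieces gives the next term.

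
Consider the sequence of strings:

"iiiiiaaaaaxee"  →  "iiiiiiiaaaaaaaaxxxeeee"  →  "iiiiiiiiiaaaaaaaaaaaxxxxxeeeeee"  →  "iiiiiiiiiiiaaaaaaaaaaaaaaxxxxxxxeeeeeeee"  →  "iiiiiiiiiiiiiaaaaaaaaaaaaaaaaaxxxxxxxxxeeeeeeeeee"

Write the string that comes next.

The n-th term is 2n+3 i's then 3n+2 a's then 2n-1 x's then 2n e's (n = 1, 2, …).
At n = 6 the blocks have lengths 15, 20, 11, 12.

iiiiiiiiiiiiiiiaaaaaaaaaaaaaaaaaaaaxxxxxxxxxxxeeeeeeeeeeee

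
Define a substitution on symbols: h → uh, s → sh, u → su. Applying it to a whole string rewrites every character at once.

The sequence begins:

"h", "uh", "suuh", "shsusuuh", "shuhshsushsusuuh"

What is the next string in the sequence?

shuhsuuhshuhshsushuhshsushsusuuh

Applying the rule to each of the 16 symbols of shuhshsushsusuuh gives the pieces sh uh su uh sh uh sh su sh uh sh su sh su su uh, which concatenate to the answer.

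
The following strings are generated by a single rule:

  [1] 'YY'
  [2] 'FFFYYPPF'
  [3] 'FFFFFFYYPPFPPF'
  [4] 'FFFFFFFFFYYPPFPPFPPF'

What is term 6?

Each term wraps the previous one in FFF on the left and PPF on the right.
From FFFFFFFFFYYPPFPPFPPF, 2 further steps: FFFFFFFFFYYPPFPPFPPF → FFFFFFFFFFFFYYPPFPPFPPFPPF → (answer).

FFFFFFFFFFFFFFFYYPPFPPFPPFPPFPPF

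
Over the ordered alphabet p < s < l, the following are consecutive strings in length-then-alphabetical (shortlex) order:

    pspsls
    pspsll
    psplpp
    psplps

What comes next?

Find the rightmost character of psplps below l, bump it to the next letter, and reset everything to its right to p.

psplpl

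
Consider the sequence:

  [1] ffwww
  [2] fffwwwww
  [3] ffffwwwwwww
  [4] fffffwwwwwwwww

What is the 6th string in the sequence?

The n-th term is n+1 f's then 2n+1 w's (n = 1, 2, …).
Setting n = 6 gives 7, 13 characters in each block.

fffffffwwwwwwwwwwwww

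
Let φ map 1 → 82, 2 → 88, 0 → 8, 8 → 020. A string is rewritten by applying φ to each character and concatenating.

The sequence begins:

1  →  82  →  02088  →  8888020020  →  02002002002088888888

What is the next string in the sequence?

8888888888888888020020020020020020020020

Replace each of the 20 characters of 02002002002088888888 in place — 8 88 8 8 88 8 8 88 8 8 88 8 020 020 020 020 020 020 020 020 — and concatenate.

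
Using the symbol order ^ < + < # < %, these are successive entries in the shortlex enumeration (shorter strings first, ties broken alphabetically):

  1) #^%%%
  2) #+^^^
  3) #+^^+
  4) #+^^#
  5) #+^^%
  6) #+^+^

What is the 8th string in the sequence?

#+^+#

Advancing 2 positions from #+^+^ through #+^+^ → #+^++ reaches term 8.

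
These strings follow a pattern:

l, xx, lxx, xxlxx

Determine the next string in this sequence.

lxxxxlxx

This is a Fibonacci-style word recurrence s(k) = s(k−2)·s(k−1): e.g. l·xx = lxx.
So term 5 is lxx·xxlxx.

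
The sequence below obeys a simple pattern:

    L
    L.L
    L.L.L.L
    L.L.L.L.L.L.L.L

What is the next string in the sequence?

Every step duplicates the string with '.' between the halves.
Doubling L.L.L.L.L.L.L.L with '.' between the halves:

L.L.L.L.L.L.L.L.L.L.L.L.L.L.L.L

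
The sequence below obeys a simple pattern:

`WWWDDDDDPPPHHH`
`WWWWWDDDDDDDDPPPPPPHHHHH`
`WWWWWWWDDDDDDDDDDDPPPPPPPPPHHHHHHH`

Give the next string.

Each string has the form W^{2n+1} D^{3n+2} P^{3n} H^{2n+1} (n = 1, 2, …).
Setting n = 4 gives 9, 14, 12, 9 characters in each block.

WWWWWWWWWDDDDDDDDDDDDDDPPPPPPPPPPPPHHHHHHHHH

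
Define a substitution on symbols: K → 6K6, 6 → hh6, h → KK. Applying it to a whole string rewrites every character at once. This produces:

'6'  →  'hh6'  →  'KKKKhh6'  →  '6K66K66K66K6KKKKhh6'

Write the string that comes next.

hh66K6hh6hh66K6hh6hh66K6hh6hh66K6hh66K66K66K66K6KKKKhh6

Applying the rule to each of the 19 symbols of 6K66K66K66K6KKKKhh6 gives the pieces hh6 6K6 hh6 hh6 6K6 hh6 hh6 6K6 hh6 hh6 6K6 hh6 6K6 6K6 6K6 6K6 KK KK hh6, which concatenate to the answer.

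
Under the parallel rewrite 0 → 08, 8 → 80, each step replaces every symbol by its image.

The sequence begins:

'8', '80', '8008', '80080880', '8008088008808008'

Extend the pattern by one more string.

φ(8008088008808008) expands symbol-by-symbol to 80 08 08 80 08 80 80 08 08 80 80 08 80 08 08 80; joining the 16 pieces gives the next term.

80080880088080080880800880080880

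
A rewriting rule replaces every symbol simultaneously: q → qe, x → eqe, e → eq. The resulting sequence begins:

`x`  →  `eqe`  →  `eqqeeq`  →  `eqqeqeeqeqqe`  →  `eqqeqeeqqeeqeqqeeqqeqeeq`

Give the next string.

φ(eqqeqeeqqeeqeqqeeqqeqeeq) expands symbol-by-symbol to eq qe qe eq qe eq eq qe qe eq eq qe eq qe qe eq eq qe qe eq qe eq eq qe; joining the 24 pieces gives the next term.

eqqeqeeqqeeqeqqeqeeqeqqeeqqeqeeqeqqeqeeqqeeqeqqe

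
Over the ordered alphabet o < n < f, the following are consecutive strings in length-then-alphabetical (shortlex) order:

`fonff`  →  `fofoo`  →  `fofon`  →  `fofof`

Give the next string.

fofno

The successor of fofof increments the rightmost position that isn't already f and resets every position after it to o.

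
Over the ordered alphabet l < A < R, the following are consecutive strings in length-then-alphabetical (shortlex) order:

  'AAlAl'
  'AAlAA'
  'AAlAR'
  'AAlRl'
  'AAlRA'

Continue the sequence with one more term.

AAlRR

Treat AAlRA as a base-3 numeral over the given alphabet and add one, carrying through any trailing R's.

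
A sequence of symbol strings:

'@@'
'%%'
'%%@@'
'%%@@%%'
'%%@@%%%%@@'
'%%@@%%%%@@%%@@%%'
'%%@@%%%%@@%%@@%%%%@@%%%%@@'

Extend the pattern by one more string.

This is a Fibonacci-style word recurrence s(k) = s(k−1)·s(k−2): e.g. %%·@@ = %%@@.
The next term joins %%@@%%%%@@%%@@%%%%@@%%%%@@ and %%@@%%%%@@%%@@%%.

%%@@%%%%@@%%@@%%%%@@%%%%@@%%@@%%%%@@%%@@%%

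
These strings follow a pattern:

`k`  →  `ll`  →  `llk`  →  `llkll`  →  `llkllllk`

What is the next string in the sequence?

From term 3 onward, concatenate the last term with the second-to-last: ll·k = llk, llk·ll = llkll, …
Continuing: llkllllk · llkll gives term 6.

llkllllkllkll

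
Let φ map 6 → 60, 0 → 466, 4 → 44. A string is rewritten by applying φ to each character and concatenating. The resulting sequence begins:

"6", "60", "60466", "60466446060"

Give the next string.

Rewriting each symbol of 60466446060: 6→60, 0→466, 4→44, 6→60, 6→60, 4→44, 4→44, 6→60, 0→466, 6→60, 0→466, which concatenates to 60 466 44 60 60 44 44 60 466 60 466.

6046644606044446046660466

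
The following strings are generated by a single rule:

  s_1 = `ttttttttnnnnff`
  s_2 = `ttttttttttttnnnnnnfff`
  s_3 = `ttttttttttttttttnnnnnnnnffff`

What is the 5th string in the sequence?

ttttttttttttttttttttttttnnnnnnnnnnnnffffff

Term n consists of 4n t's, followed by 2n n's, followed by n f's, where the shown terms are n = 2, 3, 4.
At n = 6 the blocks have lengths 24, 12, 6.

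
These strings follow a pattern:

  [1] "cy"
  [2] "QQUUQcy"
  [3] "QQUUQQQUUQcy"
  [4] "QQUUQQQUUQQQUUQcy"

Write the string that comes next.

The strings grow by a fixed prefix QQUUQ each time.
Applying this once more to QQUUQQQUUQQQUUQcy:

QQUUQQQUUQQQUUQQQUUQcy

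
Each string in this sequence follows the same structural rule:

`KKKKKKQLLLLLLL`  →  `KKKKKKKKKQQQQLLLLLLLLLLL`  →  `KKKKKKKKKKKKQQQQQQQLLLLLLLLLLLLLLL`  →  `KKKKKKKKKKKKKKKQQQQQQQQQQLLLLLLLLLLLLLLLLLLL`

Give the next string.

KKKKKKKKKKKKKKKKKKQQQQQQQQQQQQQLLLLLLLLLLLLLLLLLLLLLLL

Reading off run lengths: K runs 6, 9, 12, 15; Q runs 1, 4, 7, 10; L runs 7, 11, 15, 19 — each is linear in n (n = 1, 2, …).
Setting n = 5 gives 18, 13, 23 characters in each block.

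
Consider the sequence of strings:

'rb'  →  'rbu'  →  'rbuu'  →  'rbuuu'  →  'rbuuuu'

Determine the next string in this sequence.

Every step adds u to the end: s(k+1) = s(k)·u.
Applying this once more to rbuuuu:

rbuuuuu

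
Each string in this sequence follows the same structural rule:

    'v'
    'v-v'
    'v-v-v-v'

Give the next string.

v-v-v-v-v-v-v-v

Each string is two copies of the previous one joined by '-'.
So the next term is two copies of v-v-v-v with '-' between the halves.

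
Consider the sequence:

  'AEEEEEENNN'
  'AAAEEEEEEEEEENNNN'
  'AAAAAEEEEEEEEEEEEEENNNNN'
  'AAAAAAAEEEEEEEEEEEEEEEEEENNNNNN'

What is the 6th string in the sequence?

AAAAAAAAAAAEEEEEEEEEEEEEEEEEEEEEEEEEENNNNNNNN

Each string has the form A^{2n-1} E^{4n+2} N^{n+2} (n = 1, 2, …).
Setting n = 6 gives 11, 26, 8 characters in each block.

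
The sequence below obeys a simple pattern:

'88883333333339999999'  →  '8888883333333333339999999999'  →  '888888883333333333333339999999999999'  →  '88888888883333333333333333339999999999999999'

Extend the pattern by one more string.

8888888888883333333333333333333339999999999999999999

Term n consists of 2n-2 8's, followed by 3n 3's, followed by 3n-2 9's, where the shown terms are n = 3, 4, 5, 6.
For the next term, n = 7, so the run lengths are 12, 21, 19.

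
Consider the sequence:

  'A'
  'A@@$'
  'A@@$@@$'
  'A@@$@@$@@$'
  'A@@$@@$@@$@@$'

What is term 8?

Every step adds @@$ to the end: s(k+1) = s(k)·@@$.
From A@@$@@$@@$@@$, 3 further steps: A@@$@@$@@$@@$ → A@@$@@$@@$@@$@@$ → A@@$@@$@@$@@$@@$@@$ → (answer).

A@@$@@$@@$@@$@@$@@$@@$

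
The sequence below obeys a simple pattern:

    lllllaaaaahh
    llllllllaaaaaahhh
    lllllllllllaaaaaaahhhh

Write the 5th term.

The n-th term is 3n-1 l's then n+3 a's then n h's, where the shown terms are n = 2, 3, 4.
For term 5, n = 6, so the run lengths are 17, 9, 6.

lllllllllllllllllaaaaaaaaahhhhhh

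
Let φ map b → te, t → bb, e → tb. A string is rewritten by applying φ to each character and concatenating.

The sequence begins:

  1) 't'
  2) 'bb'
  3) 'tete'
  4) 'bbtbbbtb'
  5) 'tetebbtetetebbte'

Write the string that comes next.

Replace each of the 16 characters of tetebbtetetebbte in place — bb tb bb tb te te bb tb bb tb bb tb te te bb tb — and concatenate.

bbtbbbtbtetebbtbbbtbbbtbtetebbtb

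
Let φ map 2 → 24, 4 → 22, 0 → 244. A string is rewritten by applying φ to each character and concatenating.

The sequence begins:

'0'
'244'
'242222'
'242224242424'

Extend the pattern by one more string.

Apply φ to 242224242424 symbol by symbol: 2→24, 4→22, 2→24, 2→24, 2→24, 4→22, 2→24, 4→22, 2→24, 4→22, 2→24, 4→22; joined: 24 22 24 24 24 22 24 22 24 22 24 22.

242224242422242224222422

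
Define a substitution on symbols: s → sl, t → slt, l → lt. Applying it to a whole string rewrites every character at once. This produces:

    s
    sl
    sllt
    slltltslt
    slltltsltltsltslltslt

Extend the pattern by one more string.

slltltsltltsltslltsltltsltslltsltslltltsltslltslt

Replace each of the 21 characters of slltltsltltsltslltslt in place — sl lt lt slt lt slt sl lt slt lt slt sl lt slt sl lt lt slt sl lt slt — and concatenate.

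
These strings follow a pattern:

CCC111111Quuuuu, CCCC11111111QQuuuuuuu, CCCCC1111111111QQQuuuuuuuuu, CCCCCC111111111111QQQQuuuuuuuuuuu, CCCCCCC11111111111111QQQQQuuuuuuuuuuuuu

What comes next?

CCCCCCCC1111111111111111QQQQQQuuuuuuuuuuuuuuu

The n-th term is n+1 C's then 2n+2 1's then n-1 Q's then 2n+1 u's, where the shown terms are n = 2, 3, 4, 5, 6.
For the next term, n = 7, so the run lengths are 8, 16, 6, 15.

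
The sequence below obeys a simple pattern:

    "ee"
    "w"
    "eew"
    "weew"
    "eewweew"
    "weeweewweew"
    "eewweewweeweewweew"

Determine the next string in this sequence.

From term 3 onward, concatenate the second-to-last term with the last: ee·w = eew, w·eew = weew, …
Continuing: weeweewweew · eewweewweeweewweew gives term 8.

weeweewweeweewweewweeweewweew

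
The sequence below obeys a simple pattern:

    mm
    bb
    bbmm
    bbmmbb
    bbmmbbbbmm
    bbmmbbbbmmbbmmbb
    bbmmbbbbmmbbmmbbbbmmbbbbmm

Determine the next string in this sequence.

bbmmbbbbmmbbmmbbbbmmbbbbmmbbmmbbbbmmbbmmbb

From term 3 onward, concatenate the last term with the second-to-last: bb·mm = bbmm, bbmm·bb = bbmmbb, …
Continuing: bbmmbbbbmmbbmmbbbbmmbbbbmm · bbmmbbbbmmbbmmbb gives term 8.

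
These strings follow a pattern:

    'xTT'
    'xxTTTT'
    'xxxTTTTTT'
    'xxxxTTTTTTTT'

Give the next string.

xxxxxTTTTTTTTTT

Each string has the form x^{n} T^{2n} (n = 1, 2, …).
For the next term, n = 5, so the run lengths are 5, 10.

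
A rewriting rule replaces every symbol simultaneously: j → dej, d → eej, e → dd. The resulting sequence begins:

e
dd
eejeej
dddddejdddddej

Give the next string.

φ(dddddejdddddej) expands symbol-by-symbol to eej eej eej eej eej dd dej eej eej eej eej eej dd dej; joining the 14 pieces gives the next term.

eejeejeejeejeejdddejeejeejeejeejeejdddej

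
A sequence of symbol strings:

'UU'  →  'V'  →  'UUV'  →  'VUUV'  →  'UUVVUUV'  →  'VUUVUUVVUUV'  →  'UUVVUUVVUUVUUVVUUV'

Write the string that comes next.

VUUVUUVVUUVUUVVUUVVUUVUUVVUUV

This is a Fibonacci-style word recurrence s(k) = s(k−2)·s(k−1): e.g. UU·V = UUV.
Continuing: VUUVUUVVUUV · UUVVUUVVUUVUUVVUUV gives term 8.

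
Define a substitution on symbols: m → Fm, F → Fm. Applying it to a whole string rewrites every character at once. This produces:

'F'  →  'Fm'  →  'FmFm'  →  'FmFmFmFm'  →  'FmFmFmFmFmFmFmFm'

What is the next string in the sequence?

FmFmFmFmFmFmFmFmFmFmFmFmFmFmFmFm

Applying the rule to each of the 16 symbols of FmFmFmFmFmFmFmFm gives the pieces Fm Fm Fm Fm Fm Fm Fm Fm Fm Fm Fm Fm Fm Fm Fm Fm, which concatenate to the answer.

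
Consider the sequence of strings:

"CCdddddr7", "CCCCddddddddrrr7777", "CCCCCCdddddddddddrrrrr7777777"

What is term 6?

Each string has the form C^{2n} d^{3n+2} r^{2n-1} 7^{3n-2} (n = 1, 2, …).
For term 6, n = 6, so the run lengths are 12, 20, 11, 16.

CCCCCCCCCCCCddddddddddddddddddddrrrrrrrrrrr7777777777777777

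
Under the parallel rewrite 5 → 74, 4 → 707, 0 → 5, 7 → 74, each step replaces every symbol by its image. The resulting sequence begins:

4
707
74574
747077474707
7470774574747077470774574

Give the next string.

Rewriting the 25 symbols of 7470774574747077470774574 one by one yields 74 707 74 5 74 74 707 74 74 707 74 707 74 5 74 74 707 74 5 74 74 707 74 74 707; concatenated:

747077457474707747470774707745747470774574747077474707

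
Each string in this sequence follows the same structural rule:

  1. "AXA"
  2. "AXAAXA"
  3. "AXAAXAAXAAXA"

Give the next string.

Each string is two copies of the previous one concatenated.
One more doubling of AXAAXAAXAAXA gives the answer.

AXAAXAAXAAXAAXAAXAAXAAXA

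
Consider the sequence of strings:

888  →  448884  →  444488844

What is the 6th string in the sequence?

444444444488844444

s(k+1) = 44·s(k)·4, so each term gains 44 as a prefix and 4 as a suffix.
From 444488844, 3 further steps: 444488844 → 444444888444 → 444444448884444 → (answer).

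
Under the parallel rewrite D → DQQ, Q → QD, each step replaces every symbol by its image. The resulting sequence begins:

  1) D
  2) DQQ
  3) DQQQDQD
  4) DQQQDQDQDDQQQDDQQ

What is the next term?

Replace each of the 17 characters of DQQQDQDQDDQQQDDQQ in place — DQQ QD QD QD DQQ QD DQQ QD DQQ DQQ QD QD QD DQQ DQQ QD QD — and concatenate.

DQQQDQDQDDQQQDDQQQDDQQDQQQDQDQDDQQDQQQDQD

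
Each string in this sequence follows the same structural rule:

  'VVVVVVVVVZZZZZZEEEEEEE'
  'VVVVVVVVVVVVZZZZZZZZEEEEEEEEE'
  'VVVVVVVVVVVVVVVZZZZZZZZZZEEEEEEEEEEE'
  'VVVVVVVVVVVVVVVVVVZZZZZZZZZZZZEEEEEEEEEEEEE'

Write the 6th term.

The n-th term is 3n V's then 2n Z's then 2n+1 E's, where the shown terms are n = 3, 4, 5, 6.
For term 6, n = 8, so the run lengths are 24, 16, 17.

VVVVVVVVVVVVVVVVVVVVVVVVZZZZZZZZZZZZZZZZEEEEEEEEEEEEEEEEE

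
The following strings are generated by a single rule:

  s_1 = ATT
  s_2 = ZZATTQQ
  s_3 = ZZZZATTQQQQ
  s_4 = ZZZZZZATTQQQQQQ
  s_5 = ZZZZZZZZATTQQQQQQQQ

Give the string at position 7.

ZZZZZZZZZZZZATTQQQQQQQQQQQQ

Each term wraps the previous one in ZZ on the left and QQ on the right.
From ZZZZZZZZATTQQQQQQQQ, 2 further steps: ZZZZZZZZATTQQQQQQQQ → ZZZZZZZZZZATTQQQQQQQQQQ → (answer).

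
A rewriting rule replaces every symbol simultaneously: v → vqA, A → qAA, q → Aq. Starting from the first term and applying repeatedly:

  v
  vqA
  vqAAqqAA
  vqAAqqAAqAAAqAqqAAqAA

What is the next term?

Rewriting the 21 symbols of vqAAqqAAqAAAqAqqAAqAA one by one yields vqA Aq qAA qAA Aq Aq qAA qAA Aq qAA qAA qAA Aq qAA Aq Aq qAA qAA Aq qAA qAA; concatenated:

vqAAqqAAqAAAqAqqAAqAAAqqAAqAAqAAAqqAAAqAqqAAqAAAqqAAqAA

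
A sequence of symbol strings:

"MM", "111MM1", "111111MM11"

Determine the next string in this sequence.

111111111MM111

Each term wraps the previous one in 111 on the left and 1 on the right.
So the next term is 111·111111MM11·1.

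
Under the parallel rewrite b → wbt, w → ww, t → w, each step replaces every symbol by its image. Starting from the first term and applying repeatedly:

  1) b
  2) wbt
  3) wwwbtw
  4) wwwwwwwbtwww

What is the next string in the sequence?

Rewriting each symbol of wwwwwwwbtwww: w→ww, w→ww, w→ww, w→ww, w→ww, w→ww, w→ww, b→wbt, t→w, w→ww, w→ww, w→ww, which concatenates to ww ww ww ww ww ww ww wbt w ww ww ww.

wwwwwwwwwwwwwwwbtwwwwwww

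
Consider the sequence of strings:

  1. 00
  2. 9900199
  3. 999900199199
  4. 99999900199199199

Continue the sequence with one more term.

9999999900199199199199

Each term wraps the previous one in 99 on the left and 199 on the right.
So the next term is 99·99999900199199199·199.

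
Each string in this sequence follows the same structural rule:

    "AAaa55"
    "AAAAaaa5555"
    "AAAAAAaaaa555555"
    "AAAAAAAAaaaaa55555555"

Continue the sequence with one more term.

AAAAAAAAAAaaaaaa5555555555

Term n consists of 2n A's, followed by n+1 a's, followed by 2n 5's (n = 1, 2, …).
For the next term, n = 5, so the run lengths are 10, 6, 10.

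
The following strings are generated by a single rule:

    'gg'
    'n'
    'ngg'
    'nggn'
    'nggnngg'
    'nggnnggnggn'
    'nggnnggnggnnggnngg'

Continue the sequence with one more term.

Each term (from the third on) is the previous term followed by the one before it: term 3 = n·gg = ngg.
Continuing: nggnnggnggnnggnngg · nggnnggnggn gives term 8.

nggnnggnggnnggnnggnggnnggnggn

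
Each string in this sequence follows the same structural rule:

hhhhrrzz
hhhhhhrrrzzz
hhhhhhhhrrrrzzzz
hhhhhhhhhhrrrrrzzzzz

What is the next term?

hhhhhhhhhhhhrrrrrrzzzzzz

The n-th term is 2n h's then n r's then n z's, where the shown terms are n = 2, 3, 4, 5.
Setting n = 6 gives 12, 6, 6 characters in each block.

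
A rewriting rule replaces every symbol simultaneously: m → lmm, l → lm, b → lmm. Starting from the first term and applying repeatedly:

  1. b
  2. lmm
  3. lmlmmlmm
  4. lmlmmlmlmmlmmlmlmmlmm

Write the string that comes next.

lmlmmlmlmmlmmlmlmmlmlmmlmmlmlmmlmmlmlmmlmlmmlmmlmlmmlmm

Replace each of the 21 characters of lmlmmlmlmmlmmlmlmmlmm in place — lm lmm lm lmm lmm lm lmm lm lmm lmm lm lmm lmm lm lmm lm lmm lmm lm lmm lmm — and concatenate.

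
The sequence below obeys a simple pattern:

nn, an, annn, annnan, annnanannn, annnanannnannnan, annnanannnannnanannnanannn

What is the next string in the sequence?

Each term (from the third on) is the previous term followed by the one before it: term 3 = an·nn = annn.
The next term joins annnanannnannnanannnanannn and annnanannnannnan.

annnanannnannnanannnanannnannnanannnannnan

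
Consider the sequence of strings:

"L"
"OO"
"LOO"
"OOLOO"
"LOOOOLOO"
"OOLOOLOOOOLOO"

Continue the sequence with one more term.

From term 3 onward, concatenate the second-to-last term with the last: L·OO = LOO, OO·LOO = OOLOO, …
The next term joins LOOOOLOO and OOLOOLOOOOLOO.

LOOOOLOOOOLOOLOOOOLOO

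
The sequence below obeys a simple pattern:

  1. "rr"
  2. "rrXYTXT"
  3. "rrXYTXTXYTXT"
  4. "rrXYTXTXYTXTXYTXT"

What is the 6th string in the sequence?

The strings grow by a fixed suffix XYTXT each time.
From rrXYTXTXYTXTXYTXT, 2 further steps: rrXYTXTXYTXTXYTXT → rrXYTXTXYTXTXYTXTXYTXT → (answer).

rrXYTXTXYTXTXYTXTXYTXTXYTXT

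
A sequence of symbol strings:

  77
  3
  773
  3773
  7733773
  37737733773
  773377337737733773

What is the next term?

From term 3 onward, concatenate the second-to-last term with the last: 77·3 = 773, 3·773 = 3773, …
Continuing: 37737733773 · 773377337737733773 gives term 8.

37737733773773377337737733773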